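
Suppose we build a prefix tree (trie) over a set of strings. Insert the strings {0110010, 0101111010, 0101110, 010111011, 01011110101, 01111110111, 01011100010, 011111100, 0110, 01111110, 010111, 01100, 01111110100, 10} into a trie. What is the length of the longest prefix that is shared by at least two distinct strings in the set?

Look for the deepest trie node that still has at least two words in its subtree.
e.g. "0101111010" and "01011110101" share the prefix "0101111010" of length 10; no pair shares a longer one.
Longest shared-prefix length: 10

10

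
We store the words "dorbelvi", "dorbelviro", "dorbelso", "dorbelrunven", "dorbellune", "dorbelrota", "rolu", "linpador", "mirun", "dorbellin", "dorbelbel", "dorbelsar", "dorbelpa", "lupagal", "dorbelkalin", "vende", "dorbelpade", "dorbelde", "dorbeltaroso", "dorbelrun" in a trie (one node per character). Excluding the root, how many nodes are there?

For each word, the new-node count is its length minus the longest prefix already in the trie:
  "dorbelvi" → 8 new (d, o, r, b, e, l, v, i)
  "dorbelviro" → prefix "dorbelvi" already present; 2 new (r, o)
  "dorbelso" → prefix "dorbel" already present; 2 new (s, o)
  "dorbelrunven" → prefix "dorbel" already present; 6 new (r, u, n, v, e, n)
  "dorbellune" → prefix "dorbel" already present; 4 new (l, u, n, e)
  "dorbelrota" → prefix "dorbelr" already present; 3 new (o, t, a)
  "rolu" → 4 new (r, o, l, u)
  "linpador" → 8 new (l, i, n, p, a, d, o, r)
  "mirun" → 5 new (m, i, r, u, n)
  "dorbellin" → prefix "dorbell" already present; 2 new (i, n)
  "dorbelbel" → prefix "dorbel" already present; 3 new (b, e, l)
  "dorbelsar" → prefix "dorbels" already present; 2 new (a, r)
  "dorbelpa" → prefix "dorbel" already present; 2 new (p, a)
  "lupagal" → prefix "l" already present; 6 new (u, p, a, g, a, l)
  "dorbelkalin" → prefix "dorbel" already present; 5 new (k, a, l, i, n)
  "vende" → 5 new (v, e, n, d, e)
  "dorbelpade" → prefix "dorbelpa" already present; 2 new (d, e)
  "dorbelde" → prefix "dorbel" already present; 2 new (d, e)
  "dorbeltaroso" → prefix "dorbel" already present; 6 new (t, a, r, o, s, o)
  "dorbelrun" → prefix "dorbelrun" already present; 0 new (none)
Total nodes = 8 + 2 + 2 + 6 + 4 + 3 + 4 + 8 + 5 + 2 + 3 + 2 + 2 + 6 + 5 + 5 + 2 + 2 + 6 + 0 = 77

77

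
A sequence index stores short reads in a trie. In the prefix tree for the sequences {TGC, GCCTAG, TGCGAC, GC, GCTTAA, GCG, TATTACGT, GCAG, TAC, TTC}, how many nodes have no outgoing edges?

8

Leaves are exactly the stored words that no other stored word extends.
Those words: "GCAG", "GCCTAG", "GCG", "GCTTAA", "TAC", "TATTACGT", "TGCGAC", "TTC"
Leaf count: 8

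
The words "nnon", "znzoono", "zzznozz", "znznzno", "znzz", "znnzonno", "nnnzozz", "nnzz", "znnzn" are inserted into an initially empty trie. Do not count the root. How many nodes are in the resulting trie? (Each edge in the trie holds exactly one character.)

36

For each word, the new-node count is its length minus the longest prefix already in the trie:
  "nnon" → 4 new (n, n, o, n)
  "znzoono" → 7 new (z, n, z, o, o, n, o)
  "zzznozz" → prefix "z" already present; 6 new (z, z, n, o, z, z)
  "znznzno" → prefix "znz" already present; 4 new (n, z, n, o)
  "znzz" → prefix "znz" already present; 1 new (z)
  "znnzonno" → prefix "zn" already present; 6 new (n, z, o, n, n, o)
  "nnnzozz" → prefix "nn" already present; 5 new (n, z, o, z, z)
  "nnzz" → prefix "nn" already present; 2 new (z, z)
  "znnzn" → prefix "znnz" already present; 1 new (n)
Total nodes = 4 + 7 + 6 + 4 + 1 + 6 + 5 + 2 + 1 = 36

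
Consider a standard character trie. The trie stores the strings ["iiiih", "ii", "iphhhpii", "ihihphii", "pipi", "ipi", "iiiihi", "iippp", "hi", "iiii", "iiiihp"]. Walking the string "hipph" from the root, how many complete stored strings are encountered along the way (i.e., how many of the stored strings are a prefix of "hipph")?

1

Check each prefix of "hipph" against the stored set — each match is an end-marker on the path.
Prefixes of the query that are stored words: "hi"
Count: 1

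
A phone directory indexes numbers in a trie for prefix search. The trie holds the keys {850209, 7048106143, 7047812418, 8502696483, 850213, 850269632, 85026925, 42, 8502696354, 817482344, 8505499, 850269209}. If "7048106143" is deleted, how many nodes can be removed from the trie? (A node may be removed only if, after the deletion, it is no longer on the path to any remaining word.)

7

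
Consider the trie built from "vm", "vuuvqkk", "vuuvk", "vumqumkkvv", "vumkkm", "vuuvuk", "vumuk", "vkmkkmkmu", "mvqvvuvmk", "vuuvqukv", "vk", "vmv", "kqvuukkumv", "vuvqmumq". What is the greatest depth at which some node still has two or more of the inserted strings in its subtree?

The deepest shared node is where two words last agree before diverging.
"vuuvqkk" and "vuuvqukv" agree on "vuuvq" (5 characters) before diverging; nothing deeper is shared.
Longest shared-prefix length: 5

5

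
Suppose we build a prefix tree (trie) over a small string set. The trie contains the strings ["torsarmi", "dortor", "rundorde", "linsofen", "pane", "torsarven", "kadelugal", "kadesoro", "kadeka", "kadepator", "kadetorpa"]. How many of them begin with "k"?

5

Filter for entries beginning with "k":
Words under "k": kadeka, kadelugal, kadepator, kadesoro, kadetorpa
Count: 5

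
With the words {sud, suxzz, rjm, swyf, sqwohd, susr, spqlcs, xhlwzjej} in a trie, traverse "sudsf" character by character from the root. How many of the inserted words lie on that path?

1

Traverse "sudsf" character by character; count nodes along the way that are marked as word ends.
Prefixes of the query that are stored words: "sud"
Count: 1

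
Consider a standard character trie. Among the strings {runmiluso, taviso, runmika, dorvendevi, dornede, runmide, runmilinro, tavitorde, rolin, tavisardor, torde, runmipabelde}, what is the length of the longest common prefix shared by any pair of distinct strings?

The deepest shared node is where two words last agree before diverging.
"runmilinro" and "runmiluso" agree on "runmil" (6 characters) before diverging; nothing deeper is shared.
Longest shared-prefix length: 6

6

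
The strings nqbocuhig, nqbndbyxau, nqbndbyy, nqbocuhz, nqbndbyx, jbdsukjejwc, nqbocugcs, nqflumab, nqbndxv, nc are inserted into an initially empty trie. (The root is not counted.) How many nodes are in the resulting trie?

41

Count nodes per top-level branch (shared prefixes stored once):
  'j'-branch (jbdsukjejwc): 11 nodes
  'n'-branch (nc, nqbndbyx, nqbndbyxau, nqbndbyy, nqbndxv, nqbocugcs, nqbocuhig, nqbocuhz, nqflumab): 30 nodes
Sum: 41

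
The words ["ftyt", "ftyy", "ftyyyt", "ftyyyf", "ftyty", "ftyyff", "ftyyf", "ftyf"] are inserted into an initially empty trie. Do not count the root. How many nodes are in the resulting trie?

Count nodes per top-level branch (shared prefixes stored once):
  'f'-branch (ftyf, ftyt, ftyty, ftyy, ftyyf, ftyyff, ftyyyf, ftyyyt): 12 nodes
Sum: 12

12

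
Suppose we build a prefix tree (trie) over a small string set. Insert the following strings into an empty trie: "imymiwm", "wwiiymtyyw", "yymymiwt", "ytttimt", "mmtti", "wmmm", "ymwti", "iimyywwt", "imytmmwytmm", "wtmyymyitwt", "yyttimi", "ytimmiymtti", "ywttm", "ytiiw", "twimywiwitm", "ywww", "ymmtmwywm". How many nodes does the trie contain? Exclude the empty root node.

For each word, the new-node count is its length minus the longest prefix already in the trie:
  "imymiwm" → 7 new (i, m, y, m, i, w, m)
  "wwiiymtyyw" → 10 new (w, w, i, i, y, m, t, y, y, w)
  "yymymiwt" → 8 new (y, y, m, y, m, i, w, t)
  "ytttimt" → prefix "y" already present; 6 new (t, t, t, i, m, t)
  "mmtti" → 5 new (m, m, t, t, i)
  "wmmm" → prefix "w" already present; 3 new (m, m, m)
  "ymwti" → prefix "y" already present; 4 new (m, w, t, i)
  "iimyywwt" → prefix "i" already present; 7 new (i, m, y, y, w, w, t)
  "imytmmwytmm" → prefix "imy" already present; 8 new (t, m, m, w, y, t, m, m)
  "wtmyymyitwt" → prefix "w" already present; 10 new (t, m, y, y, m, y, i, t, w, t)
  "yyttimi" → prefix "yy" already present; 5 new (t, t, i, m, i)
  "ytimmiymtti" → prefix "yt" already present; 9 new (i, m, m, i, y, m, t, t, i)
  "ywttm" → prefix "y" already present; 4 new (w, t, t, m)
  "ytiiw" → prefix "yti" already present; 2 new (i, w)
  "twimywiwitm" → 11 new (t, w, i, m, y, w, i, w, i, t, m)
  "ywww" → prefix "yw" already present; 2 new (w, w)
  "ymmtmwywm" → prefix "ym" already present; 7 new (m, t, m, w, y, w, m)
Total nodes = 7 + 10 + 8 + 6 + 5 + 3 + 4 + 7 + 8 + 10 + 5 + 9 + 4 + 2 + 11 + 2 + 7 = 108

108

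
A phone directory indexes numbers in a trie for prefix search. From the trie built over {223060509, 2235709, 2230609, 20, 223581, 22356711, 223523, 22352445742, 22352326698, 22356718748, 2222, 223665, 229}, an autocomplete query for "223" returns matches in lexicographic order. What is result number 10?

223665

Words with prefix "223", in lexicographic order: "223060509", "2230609", "223523", "22352326698", "22352445742", "22356711", "22356718748", "2235709", "223581", "223665"
Position 10: 223665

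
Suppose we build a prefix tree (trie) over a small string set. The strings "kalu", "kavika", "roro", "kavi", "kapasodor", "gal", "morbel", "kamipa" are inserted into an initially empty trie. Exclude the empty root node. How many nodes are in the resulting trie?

32

Trace insertions, counting only characters that open a new branch:
  "kalu" → 4 new (k, a, l, u)
  "kavika" → prefix "ka" already present; 4 new (v, i, k, a)
  "roro" → 4 new (r, o, r, o)
  "kavi" → prefix "kavi" already present; 0 new (none)
  "kapasodor" → prefix "ka" already present; 7 new (p, a, s, o, d, o, r)
  "gal" → 3 new (g, a, l)
  "morbel" → 6 new (m, o, r, b, e, l)
  "kamipa" → prefix "ka" already present; 4 new (m, i, p, a)
Total nodes = 4 + 4 + 4 + 0 + 7 + 3 + 6 + 4 = 32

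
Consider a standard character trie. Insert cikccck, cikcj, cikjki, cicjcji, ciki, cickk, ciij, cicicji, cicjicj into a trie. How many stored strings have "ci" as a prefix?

Filter for entries beginning with "ci":
Words under "ci": cicicji, cicjcji, cicjicj, cickk, ciij, cikccck, cikcj, ciki, cikjki
Count: 9

9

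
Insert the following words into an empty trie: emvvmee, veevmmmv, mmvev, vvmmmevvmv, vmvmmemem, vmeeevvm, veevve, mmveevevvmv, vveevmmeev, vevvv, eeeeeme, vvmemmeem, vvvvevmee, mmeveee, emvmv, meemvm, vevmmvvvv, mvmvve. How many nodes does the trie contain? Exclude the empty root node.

105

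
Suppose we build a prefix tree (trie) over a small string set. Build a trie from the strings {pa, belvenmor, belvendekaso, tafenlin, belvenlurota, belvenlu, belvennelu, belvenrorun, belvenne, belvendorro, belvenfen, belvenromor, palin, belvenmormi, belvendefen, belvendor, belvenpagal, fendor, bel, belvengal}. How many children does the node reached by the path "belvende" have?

Follow the path "belvende" to its node, then look at its outgoing edges.
Characters that immediately follow "belvende" among the stored strings: {f, k}.
That node has 2 child edges.

2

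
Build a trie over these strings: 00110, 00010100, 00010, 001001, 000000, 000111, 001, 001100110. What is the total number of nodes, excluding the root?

23

Insert word by word; a character creates a node only if that edge doesn't already exist:
  "00110" → 5 new (0, 0, 1, 1, 0)
  "00010100" → prefix "00" already present; 6 new (0, 1, 0, 1, 0, 0)
  "00010" → prefix "00010" already present; 0 new (none)
  "001001" → prefix "001" already present; 3 new (0, 0, 1)
  "000000" → prefix "000" already present; 3 new (0, 0, 0)
  "000111" → prefix "0001" already present; 2 new (1, 1)
  "001" → prefix "001" already present; 0 new (none)
  "001100110" → prefix "00110" already present; 4 new (0, 1, 1, 0)
Total nodes = 5 + 6 + 0 + 3 + 3 + 2 + 0 + 4 = 23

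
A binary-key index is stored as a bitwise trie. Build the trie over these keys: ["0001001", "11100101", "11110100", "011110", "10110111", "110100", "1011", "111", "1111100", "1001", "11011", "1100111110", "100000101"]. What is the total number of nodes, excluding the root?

55

Trace insertions, counting only characters that open a new branch:
  "0001001" → 7 new (0, 0, 0, 1, 0, 0, 1)
  "11100101" → 8 new (1, 1, 1, 0, 0, 1, 0, 1)
  "11110100" → prefix "111" already present; 5 new (1, 0, 1, 0, 0)
  "011110" → prefix "0" already present; 5 new (1, 1, 1, 1, 0)
  "10110111" → prefix "1" already present; 7 new (0, 1, 1, 0, 1, 1, 1)
  "110100" → prefix "11" already present; 4 new (0, 1, 0, 0)
  "1011" → prefix "1011" already present; 0 new (none)
  "111" → prefix "111" already present; 0 new (none)
  "1111100" → prefix "1111" already present; 3 new (1, 0, 0)
  "1001" → prefix "10" already present; 2 new (0, 1)
  "11011" → prefix "1101" already present; 1 new (1)
  "1100111110" → prefix "110" already present; 7 new (0, 1, 1, 1, 1, 1, 0)
  "100000101" → prefix "100" already present; 6 new (0, 0, 0, 1, 0, 1)
Total nodes = 7 + 8 + 5 + 5 + 7 + 4 + 0 + 0 + 3 + 2 + 1 + 7 + 6 = 55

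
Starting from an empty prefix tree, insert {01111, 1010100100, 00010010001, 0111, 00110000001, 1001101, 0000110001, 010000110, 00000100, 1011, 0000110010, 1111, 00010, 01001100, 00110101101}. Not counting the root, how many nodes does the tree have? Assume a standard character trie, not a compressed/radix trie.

Count nodes per top-level branch (shared prefixes stored once):
  '0'-branch (00000100, 0000110001, 0000110010, 00010, 00010010001, 00110000001, 00110101101, 010000110, 01001100, 0111, 01111): 54 nodes
  '1'-branch (1001101, 1010100100, 1011, 1111): 19 nodes
Sum: 73

73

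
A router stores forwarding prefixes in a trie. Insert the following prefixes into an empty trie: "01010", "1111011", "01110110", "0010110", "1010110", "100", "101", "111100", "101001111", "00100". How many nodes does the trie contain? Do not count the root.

38

Count nodes per top-level branch (shared prefixes stored once):
  '0'-branch (00100, 0010110, 01010, 01110110): 18 nodes
  '1'-branch (100, 101, 101001111, 1010110, 111100, 1111011): 20 nodes
Sum: 38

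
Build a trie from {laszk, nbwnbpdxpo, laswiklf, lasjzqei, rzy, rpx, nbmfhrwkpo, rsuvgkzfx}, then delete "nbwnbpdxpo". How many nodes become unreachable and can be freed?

8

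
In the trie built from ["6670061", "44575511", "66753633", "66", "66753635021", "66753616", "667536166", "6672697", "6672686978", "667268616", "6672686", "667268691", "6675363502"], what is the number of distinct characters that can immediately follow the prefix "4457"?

1

Walk "4457" from the root, arriving at one node.
Distinct next characters after "4457": 5.
That node has 1 child edge.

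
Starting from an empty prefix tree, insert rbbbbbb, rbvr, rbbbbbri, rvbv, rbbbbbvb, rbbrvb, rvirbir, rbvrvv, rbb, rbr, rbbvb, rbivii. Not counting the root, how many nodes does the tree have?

Trie structure (* marks end of a word):
(root)
└─ r
   ├─ b
   │  ├─ b *
   │  │  ├─ b
   │  │  │  └─ b
   │  │  │     └─ b
   │  │  │        ├─ b *
   │  │  │        ├─ r
   │  │  │        │  └─ i *
   │  │  │        └─ v
   │  │  │           └─ b *
   │  │  ├─ r
   │  │  │  └─ v
   │  │  │     └─ b *
   │  │  └─ v
   │  │     └─ b *
   │  ├─ i
   │  │  └─ v
   │  │     └─ i
   │  │        └─ i *
   │  ├─ r *
   │  └─ v
   │     └─ r *
   │        └─ v
   │           └─ v *
   └─ v
      ├─ b
      │  └─ v *
      └─ i
         └─ r
            └─ b
               └─ i
                  └─ r *
Counting every labelled node above: 33.

33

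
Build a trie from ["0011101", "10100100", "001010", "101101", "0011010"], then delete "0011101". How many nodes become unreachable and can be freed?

3

A node on "0011101"'s path can go only if nothing else ends at it or branches off below it.
The suffix "101" (3 nodes) is used only by "0011101"; the node for "0011" still has the child "0", so pruning stops there.
Nodes removed: 3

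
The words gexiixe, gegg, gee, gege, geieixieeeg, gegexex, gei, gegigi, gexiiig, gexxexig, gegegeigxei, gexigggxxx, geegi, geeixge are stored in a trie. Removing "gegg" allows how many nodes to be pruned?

Walk "gegg" from the leaf back toward the root, removing each node that no remaining word uses.
The suffix "g" (1 node) is used only by "gegg"; the node for "geg" still has the child "e", so pruning stops there.
Nodes removed: 1

1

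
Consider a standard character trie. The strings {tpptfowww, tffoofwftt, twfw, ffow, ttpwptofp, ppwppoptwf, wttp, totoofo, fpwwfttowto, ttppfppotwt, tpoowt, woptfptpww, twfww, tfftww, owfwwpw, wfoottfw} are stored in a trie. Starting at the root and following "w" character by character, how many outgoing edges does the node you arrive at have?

3

The children of the "w" node are the distinct next characters among strings starting with "w".
Distinct next characters after "w": f, o, t.
That node has 3 child edges.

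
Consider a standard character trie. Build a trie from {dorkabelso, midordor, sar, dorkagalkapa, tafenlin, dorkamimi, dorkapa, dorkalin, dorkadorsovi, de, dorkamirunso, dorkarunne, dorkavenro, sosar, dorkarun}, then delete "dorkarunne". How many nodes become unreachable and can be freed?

After clearing the end-marker at "dorkarunne", prune upward until reaching a node still needed by another word.
The suffix "ne" (2 nodes) is used only by "dorkarunne"; "dorkarun" is itself a stored word, so pruning stops there.
Nodes removed: 2

2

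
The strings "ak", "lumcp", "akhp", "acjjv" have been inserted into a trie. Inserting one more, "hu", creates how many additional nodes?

2

"hu" shares no prefix with any stored word, so all 2 characters open new nodes.
2 − 0 = 2 new nodes.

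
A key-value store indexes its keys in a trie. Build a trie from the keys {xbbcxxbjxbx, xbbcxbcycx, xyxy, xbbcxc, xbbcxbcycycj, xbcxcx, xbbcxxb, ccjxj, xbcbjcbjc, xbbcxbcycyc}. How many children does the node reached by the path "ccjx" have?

1

Walk "ccjx" from the root, arriving at one node.
Distinct next characters after "ccjx": j.
That node has 1 child edge.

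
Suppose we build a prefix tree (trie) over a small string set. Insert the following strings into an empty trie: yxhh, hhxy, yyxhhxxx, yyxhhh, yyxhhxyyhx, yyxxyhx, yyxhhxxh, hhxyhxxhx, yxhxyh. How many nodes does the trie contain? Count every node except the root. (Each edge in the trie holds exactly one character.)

33

For each word, the new-node count is its length minus the longest prefix already in the trie:
  "yxhh" → 4 new (y, x, h, h)
  "hhxy" → 4 new (h, h, x, y)
  "yyxhhxxx" → prefix "y" already present; 7 new (y, x, h, h, x, x, x)
  "yyxhhh" → prefix "yyxhh" already present; 1 new (h)
  "yyxhhxyyhx" → prefix "yyxhhx" already present; 4 new (y, y, h, x)
  "yyxxyhx" → prefix "yyx" already present; 4 new (x, y, h, x)
  "yyxhhxxh" → prefix "yyxhhxx" already present; 1 new (h)
  "hhxyhxxhx" → prefix "hhxy" already present; 5 new (h, x, x, h, x)
  "yxhxyh" → prefix "yxh" already present; 3 new (x, y, h)
Total nodes = 4 + 4 + 7 + 1 + 4 + 4 + 1 + 5 + 3 = 33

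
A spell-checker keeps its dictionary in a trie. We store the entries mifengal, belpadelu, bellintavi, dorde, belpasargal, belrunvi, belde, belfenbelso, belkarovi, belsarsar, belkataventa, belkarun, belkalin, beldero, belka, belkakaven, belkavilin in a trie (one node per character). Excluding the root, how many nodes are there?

Trace insertions, counting only characters that open a new branch:
  "mifengal" → 8 new (m, i, f, e, n, g, a, l)
  "belpadelu" → 9 new (b, e, l, p, a, d, e, l, u)
  "bellintavi" → prefix "bel" already present; 7 new (l, i, n, t, a, v, i)
  "dorde" → 5 new (d, o, r, d, e)
  "belpasargal" → prefix "belpa" already present; 6 new (s, a, r, g, a, l)
  "belrunvi" → prefix "bel" already present; 5 new (r, u, n, v, i)
  "belde" → prefix "bel" already present; 2 new (d, e)
  "belfenbelso" → prefix "bel" already present; 8 new (f, e, n, b, e, l, s, o)
  "belkarovi" → prefix "bel" already present; 6 new (k, a, r, o, v, i)
  "belsarsar" → prefix "bel" already present; 6 new (s, a, r, s, a, r)
  "belkataventa" → prefix "belka" already present; 7 new (t, a, v, e, n, t, a)
  "belkarun" → prefix "belkar" already present; 2 new (u, n)
  "belkalin" → prefix "belka" already present; 3 new (l, i, n)
  "beldero" → prefix "belde" already present; 2 new (r, o)
  "belka" → prefix "belka" already present; 0 new (none)
  "belkakaven" → prefix "belka" already present; 5 new (k, a, v, e, n)
  "belkavilin" → prefix "belka" already present; 5 new (v, i, l, i, n)
Total nodes = 8 + 9 + 7 + 5 + 6 + 5 + 2 + 8 + 6 + 6 + 7 + 2 + 3 + 2 + 0 + 5 + 5 = 86

86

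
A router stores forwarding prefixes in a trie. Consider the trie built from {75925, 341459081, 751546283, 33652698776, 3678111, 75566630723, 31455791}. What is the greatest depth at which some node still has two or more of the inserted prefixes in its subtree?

2

Look for the deepest trie node that still has at least two words in its subtree.
"751546283" and "75566630723" agree on "75" (2 characters) before diverging; nothing deeper is shared.
Longest shared-prefix length: 2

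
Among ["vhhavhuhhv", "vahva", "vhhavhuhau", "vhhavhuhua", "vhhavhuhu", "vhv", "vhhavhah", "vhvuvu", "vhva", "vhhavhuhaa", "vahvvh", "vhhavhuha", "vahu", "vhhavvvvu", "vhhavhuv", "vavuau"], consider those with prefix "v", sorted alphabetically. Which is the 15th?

Words with prefix "v", in lexicographic order: "vahu", "vahva", "vahvvh", "vavuau", "vhhavhah", "vhhavhuha", "vhhavhuhaa", "vhhavhuhau", "vhhavhuhhv", "vhhavhuhu", "vhhavhuhua", "vhhavhuv", "vhhavvvvu", "vhv", "vhva", "vhvuvu"
Position 15: vhva

vhva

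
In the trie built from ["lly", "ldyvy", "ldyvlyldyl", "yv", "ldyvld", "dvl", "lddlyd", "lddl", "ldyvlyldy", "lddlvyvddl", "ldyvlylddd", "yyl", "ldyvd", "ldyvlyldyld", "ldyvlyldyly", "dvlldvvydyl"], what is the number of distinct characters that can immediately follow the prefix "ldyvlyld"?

Follow the path "ldyvlyld" to its node, then look at its outgoing edges.
Distinct next characters after "ldyvlyld": d, y.
That node has 2 child edges.

2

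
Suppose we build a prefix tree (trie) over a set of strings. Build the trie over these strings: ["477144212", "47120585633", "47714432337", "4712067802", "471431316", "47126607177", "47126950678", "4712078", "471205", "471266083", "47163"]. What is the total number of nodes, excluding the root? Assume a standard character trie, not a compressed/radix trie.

53

Trace insertions, counting only characters that open a new branch:
  "477144212" → 9 new (4, 7, 7, 1, 4, 4, 2, 1, 2)
  "47120585633" → prefix "47" already present; 9 new (1, 2, 0, 5, 8, 5, 6, 3, 3)
  "47714432337" → prefix "477144" already present; 5 new (3, 2, 3, 3, 7)
  "4712067802" → prefix "47120" already present; 5 new (6, 7, 8, 0, 2)
  "471431316" → prefix "471" already present; 6 new (4, 3, 1, 3, 1, 6)
  "47126607177" → prefix "4712" already present; 7 new (6, 6, 0, 7, 1, 7, 7)
  "47126950678" → prefix "47126" already present; 6 new (9, 5, 0, 6, 7, 8)
  "4712078" → prefix "47120" already present; 2 new (7, 8)
  "471205" → prefix "471205" already present; 0 new (none)
  "471266083" → prefix "4712660" already present; 2 new (8, 3)
  "47163" → prefix "471" already present; 2 new (6, 3)
Total nodes = 9 + 9 + 5 + 5 + 6 + 7 + 6 + 2 + 0 + 2 + 2 = 53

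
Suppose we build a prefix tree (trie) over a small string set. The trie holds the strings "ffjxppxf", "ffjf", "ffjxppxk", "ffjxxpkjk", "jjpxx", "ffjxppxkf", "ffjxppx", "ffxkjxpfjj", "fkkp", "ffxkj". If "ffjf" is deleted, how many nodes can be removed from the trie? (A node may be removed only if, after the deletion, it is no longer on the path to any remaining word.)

Walk "ffjf" from the leaf back toward the root, removing each node that no remaining word uses.
The suffix "f" (1 node) is used only by "ffjf"; the node for "ffj" still has the child "x", so pruning stops there.
Nodes removed: 1

1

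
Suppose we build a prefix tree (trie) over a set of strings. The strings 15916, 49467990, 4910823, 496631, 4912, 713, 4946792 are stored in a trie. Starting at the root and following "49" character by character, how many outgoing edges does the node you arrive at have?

The children of the "49" node are the distinct next characters among strings starting with "49".
Characters that immediately follow "49" among the stored strings: {1, 4, 6}.
That node has 3 child edges.

3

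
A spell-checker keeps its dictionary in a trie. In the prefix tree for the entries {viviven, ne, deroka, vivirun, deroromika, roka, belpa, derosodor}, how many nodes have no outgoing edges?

Leaves are exactly the stored words that no other stored word extends.
Those words: "belpa", "deroka", "deroromika", "derosodor", "ne", "roka", "vivirun", "viviven"
Leaf count: 8

8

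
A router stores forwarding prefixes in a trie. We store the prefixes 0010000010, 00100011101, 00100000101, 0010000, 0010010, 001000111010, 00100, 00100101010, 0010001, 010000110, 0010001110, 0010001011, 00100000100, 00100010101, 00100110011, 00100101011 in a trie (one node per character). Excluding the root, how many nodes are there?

Insert word by word; a character creates a node only if that edge doesn't already exist:
  "0010000010" → 10 new (0, 0, 1, 0, 0, 0, 0, 0, 1, 0)
  "00100011101" → prefix "001000" already present; 5 new (1, 1, 1, 0, 1)
  "00100000101" → prefix "0010000010" already present; 1 new (1)
  "0010000" → prefix "0010000" already present; 0 new (none)
  "0010010" → prefix "00100" already present; 2 new (1, 0)
  "001000111010" → prefix "00100011101" already present; 1 new (0)
  "00100" → prefix "00100" already present; 0 new (none)
  "00100101010" → prefix "0010010" already present; 4 new (1, 0, 1, 0)
  "0010001" → prefix "0010001" already present; 0 new (none)
  "010000110" → prefix "0" already present; 8 new (1, 0, 0, 0, 0, 1, 1, 0)
  "0010001110" → prefix "0010001110" already present; 0 new (none)
  "0010001011" → prefix "0010001" already present; 3 new (0, 1, 1)
  "00100000100" → prefix "0010000010" already present; 1 new (0)
  "00100010101" → prefix "001000101" already present; 2 new (0, 1)
  "00100110011" → prefix "001001" already present; 5 new (1, 0, 0, 1, 1)
  "00100101011" → prefix "0010010101" already present; 1 new (1)
Total nodes = 10 + 5 + 1 + 0 + 2 + 1 + 0 + 4 + 0 + 8 + 0 + 3 + 1 + 2 + 5 + 1 = 43

43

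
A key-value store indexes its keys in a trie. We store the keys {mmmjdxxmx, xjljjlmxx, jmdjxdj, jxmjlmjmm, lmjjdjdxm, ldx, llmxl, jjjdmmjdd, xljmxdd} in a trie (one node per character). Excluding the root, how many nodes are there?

For each word, the new-node count is its length minus the longest prefix already in the trie:
  "mmmjdxxmx" → 9 new (m, m, m, j, d, x, x, m, x)
  "xjljjlmxx" → 9 new (x, j, l, j, j, l, m, x, x)
  "jmdjxdj" → 7 new (j, m, d, j, x, d, j)
  "jxmjlmjmm" → prefix "j" already present; 8 new (x, m, j, l, m, j, m, m)
  "lmjjdjdxm" → 9 new (l, m, j, j, d, j, d, x, m)
  "ldx" → prefix "l" already present; 2 new (d, x)
  "llmxl" → prefix "l" already present; 4 new (l, m, x, l)
  "jjjdmmjdd" → prefix "j" already present; 8 new (j, j, d, m, m, j, d, d)
  "xljmxdd" → prefix "x" already present; 6 new (l, j, m, x, d, d)
Total nodes = 9 + 9 + 7 + 8 + 9 + 2 + 4 + 8 + 6 = 62

62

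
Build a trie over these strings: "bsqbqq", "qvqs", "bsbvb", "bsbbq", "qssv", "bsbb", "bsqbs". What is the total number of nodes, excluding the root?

Trie structure (* marks end of a word):
(root)
├─ b
│  └─ s
│     ├─ b
│     │  ├─ b *
│     │  │  └─ q *
│     │  └─ v
│     │     └─ b *
│     └─ q
│        └─ b
│           ├─ q
│           │  └─ q *
│           └─ s *
└─ q
   ├─ s
   │  └─ s
   │     └─ v *
   └─ v
      └─ q
         └─ s *
Counting every labelled node above: 19.

19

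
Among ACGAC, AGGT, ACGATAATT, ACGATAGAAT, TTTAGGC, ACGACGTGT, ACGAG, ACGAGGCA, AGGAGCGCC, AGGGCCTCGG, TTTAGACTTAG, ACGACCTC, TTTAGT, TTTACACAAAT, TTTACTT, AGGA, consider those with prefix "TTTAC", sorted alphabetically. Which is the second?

TTTACTT

Filter for "TTTAC…" and sort: "TTTACACAAAT", "TTTACTT"
The 2nd is TTTACTT.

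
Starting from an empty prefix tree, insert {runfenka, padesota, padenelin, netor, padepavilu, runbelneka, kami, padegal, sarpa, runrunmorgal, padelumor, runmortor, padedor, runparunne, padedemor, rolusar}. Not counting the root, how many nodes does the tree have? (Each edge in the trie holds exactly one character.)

For each word, the new-node count is its length minus the longest prefix already in the trie:
  "runfenka" → 8 new (r, u, n, f, e, n, k, a)
  "padesota" → 8 new (p, a, d, e, s, o, t, a)
  "padenelin" → prefix "pade" already present; 5 new (n, e, l, i, n)
  "netor" → 5 new (n, e, t, o, r)
  "padepavilu" → prefix "pade" already present; 6 new (p, a, v, i, l, u)
  "runbelneka" → prefix "run" already present; 7 new (b, e, l, n, e, k, a)
  "kami" → 4 new (k, a, m, i)
  "padegal" → prefix "pade" already present; 3 new (g, a, l)
  "sarpa" → 5 new (s, a, r, p, a)
  "runrunmorgal" → prefix "run" already present; 9 new (r, u, n, m, o, r, g, a, l)
  "padelumor" → prefix "pade" already present; 5 new (l, u, m, o, r)
  "runmortor" → prefix "run" already present; 6 new (m, o, r, t, o, r)
  "padedor" → prefix "pade" already present; 3 new (d, o, r)
  "runparunne" → prefix "run" already present; 7 new (p, a, r, u, n, n, e)
  "padedemor" → prefix "paded" already present; 4 new (e, m, o, r)
  "rolusar" → prefix "r" already present; 6 new (o, l, u, s, a, r)
Total nodes = 8 + 8 + 5 + 5 + 6 + 7 + 4 + 3 + 5 + 9 + 5 + 6 + 3 + 7 + 4 + 6 = 91

91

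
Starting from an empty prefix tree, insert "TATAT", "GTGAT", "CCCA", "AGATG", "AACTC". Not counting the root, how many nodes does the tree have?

23

Trie structure (* marks end of a word):
(root)
├─ A
│  ├─ A
│  │  └─ C
│  │     └─ T
│  │        └─ C *
│  └─ G
│     └─ A
│        └─ T
│           └─ G *
├─ C
│  └─ C
│     └─ C
│        └─ A *
├─ G
│  └─ T
│     └─ G
│        └─ A
│           └─ T *
└─ T
   └─ A
      └─ T
         └─ A
            └─ T *
Counting every labelled node above: 23.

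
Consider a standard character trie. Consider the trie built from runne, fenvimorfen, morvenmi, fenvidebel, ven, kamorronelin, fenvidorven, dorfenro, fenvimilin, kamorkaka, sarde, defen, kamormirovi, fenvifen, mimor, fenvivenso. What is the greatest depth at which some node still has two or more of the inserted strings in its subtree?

The deepest shared node is where two words last agree before diverging.
e.g. "fenvidebel" and "fenvidorven" share the prefix "fenvid" of length 6; no pair shares a longer one.
Longest shared-prefix length: 6

6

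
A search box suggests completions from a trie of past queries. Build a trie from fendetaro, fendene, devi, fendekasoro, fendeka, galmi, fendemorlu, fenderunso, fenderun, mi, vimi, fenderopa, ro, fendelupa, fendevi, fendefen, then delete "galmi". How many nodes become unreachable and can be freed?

5

After clearing the end-marker at "galmi", prune upward until reaching a node still needed by another word.
No other word shares any prefix with "galmi", so all 5 of its nodes go.
Nodes removed: 5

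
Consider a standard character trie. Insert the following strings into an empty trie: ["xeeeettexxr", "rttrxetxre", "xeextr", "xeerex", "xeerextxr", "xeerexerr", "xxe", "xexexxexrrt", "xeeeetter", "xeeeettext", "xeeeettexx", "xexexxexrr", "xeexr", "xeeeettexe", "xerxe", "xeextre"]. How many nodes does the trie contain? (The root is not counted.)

For each word, the new-node count is its length minus the longest prefix already in the trie:
  "xeeeettexxr" → 11 new (x, e, e, e, e, t, t, e, x, x, r)
  "rttrxetxre" → 10 new (r, t, t, r, x, e, t, x, r, e)
  "xeextr" → prefix "xee" already present; 3 new (x, t, r)
  "xeerex" → prefix "xee" already present; 3 new (r, e, x)
  "xeerextxr" → prefix "xeerex" already present; 3 new (t, x, r)
  "xeerexerr" → prefix "xeerex" already present; 3 new (e, r, r)
  "xxe" → prefix "x" already present; 2 new (x, e)
  "xexexxexrrt" → prefix "xe" already present; 9 new (x, e, x, x, e, x, r, r, t)
  "xeeeetter" → prefix "xeeeette" already present; 1 new (r)
  "xeeeettext" → prefix "xeeeettex" already present; 1 new (t)
  "xeeeettexx" → prefix "xeeeettexx" already present; 0 new (none)
  "xexexxexrr" → prefix "xexexxexrr" already present; 0 new (none)
  "xeexr" → prefix "xeex" already present; 1 new (r)
  "xeeeettexe" → prefix "xeeeettex" already present; 1 new (e)
  "xerxe" → prefix "xe" already present; 3 new (r, x, e)
  "xeextre" → prefix "xeextr" already present; 1 new (e)
Total nodes = 11 + 10 + 3 + 3 + 3 + 3 + 2 + 9 + 1 + 1 + 0 + 0 + 1 + 1 + 3 + 1 = 52

52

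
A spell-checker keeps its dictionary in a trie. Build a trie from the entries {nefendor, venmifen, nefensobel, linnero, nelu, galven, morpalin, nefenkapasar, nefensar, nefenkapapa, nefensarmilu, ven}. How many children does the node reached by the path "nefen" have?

3

Walk "nefen" from the root, arriving at one node.
Distinct next characters after "nefen": d, k, s.
That node has 3 child edges.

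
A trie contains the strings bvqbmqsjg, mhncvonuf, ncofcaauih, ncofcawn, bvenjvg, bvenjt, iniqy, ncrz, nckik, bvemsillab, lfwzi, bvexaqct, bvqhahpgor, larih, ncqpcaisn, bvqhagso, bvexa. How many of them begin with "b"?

8

Walk to "b"; the words in its subtree are exactly those with that prefix.
Matches: "bvemsillab", "bvenjt", "bvenjvg", "bvexa", "bvexaqct", "bvqbmqsjg", "bvqhagso", "bvqhahpgor"
Count: 8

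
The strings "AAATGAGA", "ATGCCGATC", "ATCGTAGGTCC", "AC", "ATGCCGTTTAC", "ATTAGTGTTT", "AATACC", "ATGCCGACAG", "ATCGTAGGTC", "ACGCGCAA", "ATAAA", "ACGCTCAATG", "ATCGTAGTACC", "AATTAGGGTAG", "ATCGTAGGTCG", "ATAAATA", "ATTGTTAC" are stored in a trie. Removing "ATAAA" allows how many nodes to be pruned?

0

A node on "ATAAA"'s path can go only if nothing else ends at it or branches off below it.
Every node on "ATAAA" is still needed (e.g. by "ATAAATA"), so nothing is freed.
Nodes removed: 0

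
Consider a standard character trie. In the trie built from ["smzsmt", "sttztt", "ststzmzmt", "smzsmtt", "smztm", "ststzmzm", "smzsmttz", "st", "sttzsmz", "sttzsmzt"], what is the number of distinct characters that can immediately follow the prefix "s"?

2

Follow the path "s" to its node, then look at its outgoing edges.
Characters that immediately follow "s" among the stored strings: {m, t}.
That node has 2 child edges.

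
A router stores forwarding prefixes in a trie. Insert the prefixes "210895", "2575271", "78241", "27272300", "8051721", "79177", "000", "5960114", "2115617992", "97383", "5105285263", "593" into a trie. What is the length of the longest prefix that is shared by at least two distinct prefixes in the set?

2

The deepest shared node is where two words last agree before diverging.
"210895" and "2115617992" agree on "21" (2 characters) before diverging; nothing deeper is shared.
Longest shared-prefix length: 2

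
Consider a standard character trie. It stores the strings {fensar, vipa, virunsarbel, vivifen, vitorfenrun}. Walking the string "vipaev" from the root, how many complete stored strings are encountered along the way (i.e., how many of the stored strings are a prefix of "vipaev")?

Walk "vipaev" from the root; an end-of-word marker is hit whenever a stored word is a prefix of "vipaev".
Prefixes of the query that are stored words: "vipa"
Count: 1

1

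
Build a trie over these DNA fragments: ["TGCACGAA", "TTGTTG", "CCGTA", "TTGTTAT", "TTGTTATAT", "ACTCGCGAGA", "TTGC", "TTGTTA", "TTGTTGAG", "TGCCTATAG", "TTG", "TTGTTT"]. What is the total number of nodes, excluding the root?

Trace insertions, counting only characters that open a new branch:
  "TGCACGAA" → 8 new (T, G, C, A, C, G, A, A)
  "TTGTTG" → prefix "T" already present; 5 new (T, G, T, T, G)
  "CCGTA" → 5 new (C, C, G, T, A)
  "TTGTTAT" → prefix "TTGTT" already present; 2 new (A, T)
  "TTGTTATAT" → prefix "TTGTTAT" already present; 2 new (A, T)
  "ACTCGCGAGA" → 10 new (A, C, T, C, G, C, G, A, G, A)
  "TTGC" → prefix "TTG" already present; 1 new (C)
  "TTGTTA" → prefix "TTGTTA" already present; 0 new (none)
  "TTGTTGAG" → prefix "TTGTTG" already present; 2 new (A, G)
  "TGCCTATAG" → prefix "TGC" already present; 6 new (C, T, A, T, A, G)
  "TTG" → prefix "TTG" already present; 0 new (none)
  "TTGTTT" → prefix "TTGTT" already present; 1 new (T)
Total nodes = 8 + 5 + 5 + 2 + 2 + 10 + 1 + 0 + 2 + 6 + 0 + 1 = 42

42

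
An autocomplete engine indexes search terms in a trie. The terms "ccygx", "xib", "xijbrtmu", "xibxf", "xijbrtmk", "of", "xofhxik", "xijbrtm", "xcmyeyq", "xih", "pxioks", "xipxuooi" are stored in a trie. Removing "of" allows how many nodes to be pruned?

2

Walk "of" from the leaf back toward the root, removing each node that no remaining word uses.
No other word shares any prefix with "of", so all 2 of its nodes go.
Nodes removed: 2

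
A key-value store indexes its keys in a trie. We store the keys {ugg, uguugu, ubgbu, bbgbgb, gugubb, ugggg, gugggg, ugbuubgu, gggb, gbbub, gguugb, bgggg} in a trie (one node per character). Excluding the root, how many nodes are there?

49

For each word, the new-node count is its length minus the longest prefix already in the trie:
  "ugg" → 3 new (u, g, g)
  "uguugu" → prefix "ug" already present; 4 new (u, u, g, u)
  "ubgbu" → prefix "u" already present; 4 new (b, g, b, u)
  "bbgbgb" → 6 new (b, b, g, b, g, b)
  "gugubb" → 6 new (g, u, g, u, b, b)
  "ugggg" → prefix "ugg" already present; 2 new (g, g)
  "gugggg" → prefix "gug" already present; 3 new (g, g, g)
  "ugbuubgu" → prefix "ug" already present; 6 new (b, u, u, b, g, u)
  "gggb" → prefix "g" already present; 3 new (g, g, b)
  "gbbub" → prefix "g" already present; 4 new (b, b, u, b)
  "gguugb" → prefix "gg" already present; 4 new (u, u, g, b)
  "bgggg" → prefix "b" already present; 4 new (g, g, g, g)
Total nodes = 3 + 4 + 4 + 6 + 6 + 2 + 3 + 6 + 3 + 4 + 4 + 4 = 49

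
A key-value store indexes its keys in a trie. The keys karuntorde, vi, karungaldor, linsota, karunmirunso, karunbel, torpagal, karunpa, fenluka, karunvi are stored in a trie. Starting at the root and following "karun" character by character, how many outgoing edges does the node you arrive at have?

6

Walk "karun" from the root, arriving at one node.
Distinct next characters after "karun": b, g, m, p, t, v.
That node has 6 child edges.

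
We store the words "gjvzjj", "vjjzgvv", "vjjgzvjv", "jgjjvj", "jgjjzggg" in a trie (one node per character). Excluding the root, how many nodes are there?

Trie structure (* marks end of a word):
(root)
├─ g
│  └─ j
│     └─ v
│        └─ z
│           └─ j
│              └─ j *
├─ j
│  └─ g
│     └─ j
│        └─ j
│           ├─ v
│           │  └─ j *
│           └─ z
│              └─ g
│                 └─ g
│                    └─ g *
└─ v
   └─ j
      └─ j
         ├─ g
         │  └─ z
         │     └─ v
         │        └─ j
         │           └─ v *
         └─ z
            └─ g
               └─ v
                  └─ v *
Counting every labelled node above: 28.

28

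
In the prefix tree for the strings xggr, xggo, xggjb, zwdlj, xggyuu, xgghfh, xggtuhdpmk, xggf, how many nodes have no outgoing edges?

Leaves are exactly the stored words that no other stored word extends.
Those words: "xggf", "xgghfh", "xggjb", "xggo", "xggr", "xggtuhdpmk", "xggyuu", "zwdlj"
Leaf count: 8

8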